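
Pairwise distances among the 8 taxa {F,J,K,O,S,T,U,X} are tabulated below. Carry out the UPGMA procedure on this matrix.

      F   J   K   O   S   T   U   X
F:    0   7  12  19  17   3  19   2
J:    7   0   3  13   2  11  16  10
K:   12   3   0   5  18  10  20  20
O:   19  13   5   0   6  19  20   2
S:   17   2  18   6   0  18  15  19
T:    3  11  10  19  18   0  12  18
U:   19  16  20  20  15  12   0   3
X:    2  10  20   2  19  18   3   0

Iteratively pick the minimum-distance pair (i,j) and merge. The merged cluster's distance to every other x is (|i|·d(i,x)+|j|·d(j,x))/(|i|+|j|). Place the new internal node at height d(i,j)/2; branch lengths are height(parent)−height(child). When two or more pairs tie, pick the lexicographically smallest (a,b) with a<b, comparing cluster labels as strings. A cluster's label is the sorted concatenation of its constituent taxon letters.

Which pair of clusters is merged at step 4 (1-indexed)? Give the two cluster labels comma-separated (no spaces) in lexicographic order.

step 1: merge (F,X) at d=2; branch lengths F→1, X→1; new cluster FX
  updated: d(FX,J)=17/2, d(FX,K)=16, d(FX,O)=21/2, d(FX,S)=18, d(FX,T)=21/2, d(FX,U)=11
step 2: merge (J,S) at d=2; branch lengths J→1, S→1; new cluster JS
  updated: d(FX,JS)=53/4, d(JS,K)=21/2, d(JS,O)=19/2, d(JS,T)=29/2, d(JS,U)=31/2
step 3: merge (K,O) at d=5; branch lengths K→5/2, O→5/2; new cluster KO
  updated: d(FX,KO)=53/4, d(JS,KO)=10, d(KO,T)=29/2, d(KO,U)=20
step 4: merge (JS,KO) at d=10; branch lengths JS→4, KO→5/2; new cluster JKOS
  updated: d(FX,JKOS)=53/4, d(JKOS,T)=29/2, d(JKOS,U)=71/4
step 5: merge (FX,T) at d=21/2; branch lengths FX→17/4, T→21/4; new cluster FTX
  updated: d(FTX,JKOS)=41/3, d(FTX,U)=34/3
step 6: merge (FTX,U) at d=34/3; branch lengths FTX→5/12, U→17/3; new cluster FTUX
  updated: d(FTUX,JKOS)=235/16
step 7: merge (FTUX,JKOS) at d=235/16; branch lengths FTUX→161/96, JKOS→75/32; new cluster FJKOSTUX
final tree: ((((F:1,X:1):17/4,T:21/4):5/12,U:17/3):161/96,((J:1,S:1):4,(K:5/2,O:5/2):5/2):75/32)
total length: 1685/48

JS,KO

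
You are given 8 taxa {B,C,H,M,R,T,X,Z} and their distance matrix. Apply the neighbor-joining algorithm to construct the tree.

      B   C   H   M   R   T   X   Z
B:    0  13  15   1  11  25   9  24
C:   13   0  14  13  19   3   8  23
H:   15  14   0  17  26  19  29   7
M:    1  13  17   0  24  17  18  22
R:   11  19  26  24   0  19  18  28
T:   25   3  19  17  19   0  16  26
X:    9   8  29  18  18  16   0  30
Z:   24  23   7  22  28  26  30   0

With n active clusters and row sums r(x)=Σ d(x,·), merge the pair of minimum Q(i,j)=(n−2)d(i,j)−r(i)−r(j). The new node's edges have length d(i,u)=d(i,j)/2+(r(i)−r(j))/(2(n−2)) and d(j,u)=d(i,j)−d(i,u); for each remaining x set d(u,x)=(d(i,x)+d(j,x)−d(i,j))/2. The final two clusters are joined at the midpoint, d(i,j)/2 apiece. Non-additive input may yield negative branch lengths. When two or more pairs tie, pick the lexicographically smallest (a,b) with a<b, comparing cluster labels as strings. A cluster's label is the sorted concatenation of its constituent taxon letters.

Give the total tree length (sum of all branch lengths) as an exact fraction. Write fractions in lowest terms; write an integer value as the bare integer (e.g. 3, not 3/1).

1. join H+Z (d=7, Q=-245) ⇒ HZ; edges |H|=3/4, |Z|=25/4
  updated: d(B,HZ)=16, d(C,HZ)=15, d(HZ,M)=16, d(HZ,R)=47/2, d(HZ,T)=19, d(HZ,X)=26
2. join B+M (d=1, Q=-159) ⇒ BM; edges |B|=-9/10, |M|=19/10
  updated: d(BM,C)=25/2, d(BM,HZ)=31/2, d(BM,R)=17, d(BM,T)=41/2, d(BM,X)=13
3. join C+T (d=3, Q=-123) ⇒ CT; edges |C|=-1, |T|=4
  updated: d(BM,CT)=15, d(CT,HZ)=31/2, d(CT,R)=35/2, d(CT,X)=21/2
4. join BM+HZ (d=31/2, Q=-189/2) ⇒ BHMZ; edges |BM|=53/12, |HZ|=133/12
  updated: d(BHMZ,CT)=15/2, d(BHMZ,R)=25/2, d(BHMZ,X)=47/4
5. join BHMZ+R (d=25/2, Q=-219/4) ⇒ BHMRZ; edges |BHMZ|=35/16, |R|=165/16
  updated: d(BHMRZ,CT)=25/4, d(BHMRZ,X)=69/8
6. join BHMRZ+CT (d=25/4, Q=-203/8) ⇒ BCHMRTZ; edges |BHMRZ|=35/16, |CT|=65/16
  updated: d(BCHMRTZ,X)=103/16
7. join BCHMRTZ+X (d=103/16) ⇒ BCHMRTXZ; edges |BCHMRTZ|=103/32, |X|=103/32
final tree: (((((B:-9/10,M:19/10):53/12,(H:3/4,Z:25/4):133/12):35/16,R:165/16):35/16,(C:-1,T:4):65/16):103/32,X:103/32)
total length: 827/16

827/16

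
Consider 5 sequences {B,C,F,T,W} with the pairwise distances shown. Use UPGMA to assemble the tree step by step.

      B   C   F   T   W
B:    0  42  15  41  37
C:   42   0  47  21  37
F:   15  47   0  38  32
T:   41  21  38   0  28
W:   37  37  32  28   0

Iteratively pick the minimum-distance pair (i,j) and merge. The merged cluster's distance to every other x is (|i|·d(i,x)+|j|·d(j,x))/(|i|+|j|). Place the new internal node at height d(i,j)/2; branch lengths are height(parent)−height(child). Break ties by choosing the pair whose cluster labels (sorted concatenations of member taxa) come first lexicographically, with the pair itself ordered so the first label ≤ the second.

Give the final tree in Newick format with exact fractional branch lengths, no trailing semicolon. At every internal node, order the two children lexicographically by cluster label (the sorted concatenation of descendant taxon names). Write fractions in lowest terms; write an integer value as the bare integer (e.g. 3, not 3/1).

step 1: merge (B,F) at d=15; branch lengths B→15/2, F→15/2; new cluster BF
  updated: d(BF,C)=89/2, d(BF,T)=79/2, d(BF,W)=69/2
step 2: merge (C,T) at d=21; branch lengths C→21/2, T→21/2; new cluster CT
  updated: d(BF,CT)=42, d(CT,W)=65/2
step 3: merge (CT,W) at d=65/2; branch lengths CT→23/4, W→65/4; new cluster CTW
  updated: d(BF,CTW)=79/2
step 4: merge (BF,CTW) at d=79/2; branch lengths BF→49/4, CTW→7/2; new cluster BCFTW
final tree: ((B:15/2,F:15/2):49/4,((C:21/2,T:21/2):23/4,W:65/4):7/2)
total length: 295/4

((B:15/2,F:15/2):49/4,((C:21/2,T:21/2):23/4,W:65/4):7/2)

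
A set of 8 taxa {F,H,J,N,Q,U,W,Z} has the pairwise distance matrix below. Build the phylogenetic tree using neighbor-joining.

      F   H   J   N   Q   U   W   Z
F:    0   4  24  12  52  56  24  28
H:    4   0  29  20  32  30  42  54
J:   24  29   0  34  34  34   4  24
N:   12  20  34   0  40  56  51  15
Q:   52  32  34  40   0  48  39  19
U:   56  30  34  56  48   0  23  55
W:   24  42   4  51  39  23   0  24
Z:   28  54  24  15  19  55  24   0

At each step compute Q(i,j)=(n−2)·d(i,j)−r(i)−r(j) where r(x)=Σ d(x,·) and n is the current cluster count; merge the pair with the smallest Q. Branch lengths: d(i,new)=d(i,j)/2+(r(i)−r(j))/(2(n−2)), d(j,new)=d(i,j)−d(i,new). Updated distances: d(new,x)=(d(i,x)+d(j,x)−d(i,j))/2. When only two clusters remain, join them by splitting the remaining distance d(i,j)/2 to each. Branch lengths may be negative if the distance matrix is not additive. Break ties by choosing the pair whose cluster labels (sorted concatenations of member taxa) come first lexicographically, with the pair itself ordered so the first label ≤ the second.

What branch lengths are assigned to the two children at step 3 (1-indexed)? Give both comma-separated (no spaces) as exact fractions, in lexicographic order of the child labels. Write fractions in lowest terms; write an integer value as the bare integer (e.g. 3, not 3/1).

iteration 1: select F,H (d=4, Q=-387); attach at lengths (13/12, 35/12); label the merged cluster FH
  updated: d(FH,J)=49/2, d(FH,N)=14, d(FH,Q)=40, d(FH,U)=41, d(FH,W)=31, d(FH,Z)=39
iteration 2: select FH,N (d=14, Q=-659/2); attach at lengths (99/20, 181/20); label the merged cluster FHN
  updated: d(FHN,J)=89/4, d(FHN,Q)=33, d(FHN,U)=83/2, d(FHN,W)=34, d(FHN,Z)=20
iteration 3: select Q,Z (d=19, Q=-239); attach at lengths (107/8, 45/8); label the merged cluster QZ
  updated: d(FHN,QZ)=17, d(J,QZ)=39/2, d(QZ,U)=42, d(QZ,W)=22
iteration 4: select FHN,QZ (d=17, Q=-657/4); attach at lengths (87/8, 49/8); label the merged cluster FHNQZ
  updated: d(FHNQZ,J)=99/8, d(FHNQZ,U)=133/4, d(FHNQZ,W)=39/2
iteration 5: select FHNQZ,J (d=99/8, Q=-363/4); attach at lengths (79/8, 5/2); label the merged cluster FHJNQZ
  updated: d(FHJNQZ,U)=439/16, d(FHJNQZ,W)=89/16
iteration 6: select FHJNQZ,U (d=439/16, Q=-56); attach at lengths (5, 359/16); label the merged cluster FHJNQUZ
  updated: d(FHJNQUZ,W)=9/16
iteration 7: select FHJNQUZ,W (d=9/16); attach at lengths (9/32, 9/32); label the merged cluster FHJNQUWZ
final tree: ((((((F:13/12,H:35/12):99/20,N:181/20):87/8,(Q:107/8,Z:45/8):49/8):79/8,J:5/2):5,U:359/16):9/32,W:9/32)
total length: 755/8

107/8,45/8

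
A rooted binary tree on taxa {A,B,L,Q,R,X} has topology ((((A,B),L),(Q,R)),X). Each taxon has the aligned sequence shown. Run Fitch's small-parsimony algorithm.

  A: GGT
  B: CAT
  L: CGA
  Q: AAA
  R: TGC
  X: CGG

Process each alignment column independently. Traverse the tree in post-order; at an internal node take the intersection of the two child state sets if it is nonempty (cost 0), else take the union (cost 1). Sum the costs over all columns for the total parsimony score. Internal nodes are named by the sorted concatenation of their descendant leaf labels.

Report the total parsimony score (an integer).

8

[col 0] AB: children A:{G}, B:{C} ∪→ {C,G}; cost 1
[col 0] ABL: children AB:{C,G}, L:{C} ∩→ {C}; cost 0
[col 0] QR: children Q:{A}, R:{T} ∪→ {A,T}; cost 1
[col 0] ABLQR: children ABL:{C}, QR:{A,T} ∪→ {A,C,T}; cost 1
[col 0] ABLQRX: children ABLQR:{A,C,T}, X:{C} ∩→ {C}; cost 0
[col 1] AB: children A:{G}, B:{A} ∪→ {A,G}; cost 1
[col 1] ABL: children AB:{A,G}, L:{G} ∩→ {G}; cost 0
[col 1] QR: children Q:{A}, R:{G} ∪→ {A,G}; cost 1
[col 1] ABLQR: children ABL:{G}, QR:{A,G} ∩→ {G}; cost 0
[col 1] ABLQRX: children ABLQR:{G}, X:{G} ∩→ {G}; cost 0
[col 2] AB: children A:{T}, B:{T} ∩→ {T}; cost 0
[col 2] ABL: children AB:{T}, L:{A} ∪→ {A,T}; cost 1
[col 2] QR: children Q:{A}, R:{C} ∪→ {A,C}; cost 1
[col 2] ABLQR: children ABL:{A,T}, QR:{A,C} ∩→ {A}; cost 0
[col 2] ABLQRX: children ABLQR:{A}, X:{G} ∪→ {A,G}; cost 1
per-site changes: [3, 2, 3]; total = 8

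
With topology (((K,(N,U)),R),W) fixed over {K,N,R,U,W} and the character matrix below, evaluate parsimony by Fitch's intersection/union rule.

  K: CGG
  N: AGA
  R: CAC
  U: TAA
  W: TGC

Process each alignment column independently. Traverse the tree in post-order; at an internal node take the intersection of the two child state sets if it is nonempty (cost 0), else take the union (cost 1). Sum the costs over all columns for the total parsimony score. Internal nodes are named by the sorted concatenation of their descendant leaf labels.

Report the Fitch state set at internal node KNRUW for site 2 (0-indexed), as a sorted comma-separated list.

C

NU@0: {A} ∪ {T} = {A,T} (union, +1)
KNU@0: {C} ∪ {A,T} = {A,C,T} (union, +1)
KNRU@0: {A,C,T} ∩ {C} = {C} (intersection, +0)
KNRUW@0: {C} ∪ {T} = {C,T} (union, +1)
NU@1: {G} ∪ {A} = {A,G} (union, +1)
KNU@1: {G} ∩ {A,G} = {G} (intersection, +0)
KNRU@1: {G} ∪ {A} = {A,G} (union, +1)
KNRUW@1: {A,G} ∩ {G} = {G} (intersection, +0)
NU@2: {A} ∩ {A} = {A} (intersection, +0)
KNU@2: {G} ∪ {A} = {A,G} (union, +1)
KNRU@2: {A,G} ∪ {C} = {A,C,G} (union, +1)
KNRUW@2: {A,C,G} ∩ {C} = {C} (intersection, +0)
per-site changes: [3, 2, 2]; total = 7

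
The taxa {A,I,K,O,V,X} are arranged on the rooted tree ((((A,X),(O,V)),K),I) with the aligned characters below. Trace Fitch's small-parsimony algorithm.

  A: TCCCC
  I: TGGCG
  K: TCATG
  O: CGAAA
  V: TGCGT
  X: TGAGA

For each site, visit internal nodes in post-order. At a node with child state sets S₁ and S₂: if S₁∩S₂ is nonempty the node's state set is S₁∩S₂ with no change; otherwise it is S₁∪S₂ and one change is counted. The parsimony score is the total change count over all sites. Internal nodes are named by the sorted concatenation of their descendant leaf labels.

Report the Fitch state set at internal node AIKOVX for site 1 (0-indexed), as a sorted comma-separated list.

G

site 0, node AX: A={T} ∩ X={T} → {T} (+0)
site 0, node OV: O={C} ∪ V={T} → {C,T} (+1)
site 0, node AOVX: AX={T} ∩ OV={C,T} → {T} (+0)
site 0, node AKOVX: AOVX={T} ∩ K={T} → {T} (+0)
site 0, node AIKOVX: AKOVX={T} ∩ I={T} → {T} (+0)
site 1, node AX: A={C} ∪ X={G} → {C,G} (+1)
site 1, node OV: O={G} ∩ V={G} → {G} (+0)
site 1, node AOVX: AX={C,G} ∩ OV={G} → {G} (+0)
site 1, node AKOVX: AOVX={G} ∪ K={C} → {C,G} (+1)
site 1, node AIKOVX: AKOVX={C,G} ∩ I={G} → {G} (+0)
site 2, node AX: A={C} ∪ X={A} → {A,C} (+1)
site 2, node OV: O={A} ∪ V={C} → {A,C} (+1)
site 2, node AOVX: AX={A,C} ∩ OV={A,C} → {A,C} (+0)
site 2, node AKOVX: AOVX={A,C} ∩ K={A} → {A} (+0)
site 2, node AIKOVX: AKOVX={A} ∪ I={G} → {A,G} (+1)
site 3, node AX: A={C} ∪ X={G} → {C,G} (+1)
site 3, node OV: O={A} ∪ V={G} → {A,G} (+1)
site 3, node AOVX: AX={C,G} ∩ OV={A,G} → {G} (+0)
site 3, node AKOVX: AOVX={G} ∪ K={T} → {G,T} (+1)
site 3, node AIKOVX: AKOVX={G,T} ∪ I={C} → {C,G,T} (+1)
site 4, node AX: A={C} ∪ X={A} → {A,C} (+1)
site 4, node OV: O={A} ∪ V={T} → {A,T} (+1)
site 4, node AOVX: AX={A,C} ∩ OV={A,T} → {A} (+0)
site 4, node AKOVX: AOVX={A} ∪ K={G} → {A,G} (+1)
site 4, node AIKOVX: AKOVX={A,G} ∩ I={G} → {G} (+0)
per-site changes: [1, 2, 3, 4, 3]; total = 13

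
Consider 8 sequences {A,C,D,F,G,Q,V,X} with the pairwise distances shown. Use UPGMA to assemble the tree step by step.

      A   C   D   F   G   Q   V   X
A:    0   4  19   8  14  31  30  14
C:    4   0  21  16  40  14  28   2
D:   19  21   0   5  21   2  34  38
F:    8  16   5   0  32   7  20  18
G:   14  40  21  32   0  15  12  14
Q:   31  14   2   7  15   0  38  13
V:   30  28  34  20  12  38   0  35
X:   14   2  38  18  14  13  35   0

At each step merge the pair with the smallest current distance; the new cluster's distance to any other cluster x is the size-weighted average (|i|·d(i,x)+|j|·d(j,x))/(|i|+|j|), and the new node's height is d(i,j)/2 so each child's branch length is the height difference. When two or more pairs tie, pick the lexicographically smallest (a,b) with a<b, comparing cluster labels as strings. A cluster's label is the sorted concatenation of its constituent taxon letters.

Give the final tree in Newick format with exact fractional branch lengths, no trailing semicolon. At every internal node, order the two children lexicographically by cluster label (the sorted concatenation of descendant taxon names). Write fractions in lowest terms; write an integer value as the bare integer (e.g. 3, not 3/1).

iteration 1: select C,X (d=2); attach at lengths (1, 1); label the merged cluster CX
  updated: d(A,CX)=9, d(CX,D)=59/2, d(CX,F)=17, d(CX,G)=27, d(CX,Q)=27/2, d(CX,V)=63/2
iteration 2: select D,Q (d=2); attach at lengths (1, 1); label the merged cluster DQ
  updated: d(A,DQ)=25, d(CX,DQ)=43/2, d(DQ,F)=6, d(DQ,G)=18, d(DQ,V)=36
iteration 3: select DQ,F (d=6); attach at lengths (2, 3); label the merged cluster DFQ
  updated: d(A,DFQ)=58/3, d(CX,DFQ)=20, d(DFQ,G)=68/3, d(DFQ,V)=92/3
iteration 4: select A,CX (d=9); attach at lengths (9/2, 7/2); label the merged cluster ACX
  updated: d(ACX,DFQ)=178/9, d(ACX,G)=68/3, d(ACX,V)=31
iteration 5: select G,V (d=12); attach at lengths (6, 6); label the merged cluster GV
  updated: d(ACX,GV)=161/6, d(DFQ,GV)=80/3
iteration 6: select ACX,DFQ (d=178/9); attach at lengths (97/18, 62/9); label the merged cluster ACDFQX
  updated: d(ACDFQX,GV)=107/4
iteration 7: select ACDFQX,GV (d=107/4); attach at lengths (251/72, 59/8); label the merged cluster ACDFGQVX
final tree: (((A:9/2,(C:1,X:1):7/2):97/18,((D:1,Q:1):2,F:3):62/9):251/72,(G:6,V:6):59/8)
total length: 1877/36

(((A:9/2,(C:1,X:1):7/2):97/18,((D:1,Q:1):2,F:3):62/9):251/72,(G:6,V:6):59/8)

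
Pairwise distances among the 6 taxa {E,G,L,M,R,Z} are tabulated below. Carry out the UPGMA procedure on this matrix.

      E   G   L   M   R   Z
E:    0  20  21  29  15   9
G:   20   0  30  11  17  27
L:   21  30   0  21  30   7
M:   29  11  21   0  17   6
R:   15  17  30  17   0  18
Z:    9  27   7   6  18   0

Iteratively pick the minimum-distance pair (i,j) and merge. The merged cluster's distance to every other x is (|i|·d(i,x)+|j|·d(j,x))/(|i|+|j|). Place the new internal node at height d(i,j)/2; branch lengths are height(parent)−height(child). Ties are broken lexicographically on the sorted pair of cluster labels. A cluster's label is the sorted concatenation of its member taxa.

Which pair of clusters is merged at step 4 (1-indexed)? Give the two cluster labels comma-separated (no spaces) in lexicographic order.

step 1: merge (M,Z) at d=6; branch lengths M→3, Z→3; new cluster MZ
  updated: d(E,MZ)=19, d(G,MZ)=19, d(L,MZ)=14, d(MZ,R)=35/2
step 2: merge (L,MZ) at d=14; branch lengths L→7, MZ→4; new cluster LMZ
  updated: d(E,LMZ)=59/3, d(G,LMZ)=68/3, d(LMZ,R)=65/3
step 3: merge (E,R) at d=15; branch lengths E→15/2, R→15/2; new cluster ER
  updated: d(ER,G)=37/2, d(ER,LMZ)=62/3
step 4: merge (ER,G) at d=37/2; branch lengths ER→7/4, G→37/4; new cluster EGR
  updated: d(EGR,LMZ)=64/3
step 5: merge (EGR,LMZ) at d=64/3; branch lengths EGR→17/12, LMZ→11/3; new cluster EGLMRZ
final tree: (((E:15/2,R:15/2):7/4,G:37/4):17/12,(L:7,(M:3,Z:3):4):11/3)
total length: 577/12

ER,G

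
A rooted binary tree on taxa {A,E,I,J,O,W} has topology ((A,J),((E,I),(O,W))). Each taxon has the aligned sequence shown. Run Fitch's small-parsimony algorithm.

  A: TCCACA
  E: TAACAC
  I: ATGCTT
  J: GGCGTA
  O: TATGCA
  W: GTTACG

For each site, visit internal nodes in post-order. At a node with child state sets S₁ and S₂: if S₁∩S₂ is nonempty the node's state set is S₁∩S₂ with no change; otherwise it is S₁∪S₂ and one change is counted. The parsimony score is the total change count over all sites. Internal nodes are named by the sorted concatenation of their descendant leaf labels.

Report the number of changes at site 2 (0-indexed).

3

AJ@0: {T} ∪ {G} = {G,T} (union, +1)
EI@0: {T} ∪ {A} = {A,T} (union, +1)
OW@0: {T} ∪ {G} = {G,T} (union, +1)
EIOW@0: {A,T} ∩ {G,T} = {T} (intersection, +0)
AEIJOW@0: {G,T} ∩ {T} = {T} (intersection, +0)
AJ@1: {C} ∪ {G} = {C,G} (union, +1)
EI@1: {A} ∪ {T} = {A,T} (union, +1)
OW@1: {A} ∪ {T} = {A,T} (union, +1)
EIOW@1: {A,T} ∩ {A,T} = {A,T} (intersection, +0)
AEIJOW@1: {C,G} ∪ {A,T} = {A,C,G,T} (union, +1)
AJ@2: {C} ∩ {C} = {C} (intersection, +0)
EI@2: {A} ∪ {G} = {A,G} (union, +1)
OW@2: {T} ∩ {T} = {T} (intersection, +0)
EIOW@2: {A,G} ∪ {T} = {A,G,T} (union, +1)
AEIJOW@2: {C} ∪ {A,G,T} = {A,C,G,T} (union, +1)
AJ@3: {A} ∪ {G} = {A,G} (union, +1)
EI@3: {C} ∩ {C} = {C} (intersection, +0)
OW@3: {G} ∪ {A} = {A,G} (union, +1)
EIOW@3: {C} ∪ {A,G} = {A,C,G} (union, +1)
AEIJOW@3: {A,G} ∩ {A,C,G} = {A,G} (intersection, +0)
AJ@4: {C} ∪ {T} = {C,T} (union, +1)
EI@4: {A} ∪ {T} = {A,T} (union, +1)
OW@4: {C} ∩ {C} = {C} (intersection, +0)
EIOW@4: {A,T} ∪ {C} = {A,C,T} (union, +1)
AEIJOW@4: {C,T} ∩ {A,C,T} = {C,T} (intersection, +0)
AJ@5: {A} ∩ {A} = {A} (intersection, +0)
EI@5: {C} ∪ {T} = {C,T} (union, +1)
OW@5: {A} ∪ {G} = {A,G} (union, +1)
EIOW@5: {C,T} ∪ {A,G} = {A,C,G,T} (union, +1)
AEIJOW@5: {A} ∩ {A,C,G,T} = {A} (intersection, +0)
per-site changes: [3, 4, 3, 3, 3, 3]; total = 19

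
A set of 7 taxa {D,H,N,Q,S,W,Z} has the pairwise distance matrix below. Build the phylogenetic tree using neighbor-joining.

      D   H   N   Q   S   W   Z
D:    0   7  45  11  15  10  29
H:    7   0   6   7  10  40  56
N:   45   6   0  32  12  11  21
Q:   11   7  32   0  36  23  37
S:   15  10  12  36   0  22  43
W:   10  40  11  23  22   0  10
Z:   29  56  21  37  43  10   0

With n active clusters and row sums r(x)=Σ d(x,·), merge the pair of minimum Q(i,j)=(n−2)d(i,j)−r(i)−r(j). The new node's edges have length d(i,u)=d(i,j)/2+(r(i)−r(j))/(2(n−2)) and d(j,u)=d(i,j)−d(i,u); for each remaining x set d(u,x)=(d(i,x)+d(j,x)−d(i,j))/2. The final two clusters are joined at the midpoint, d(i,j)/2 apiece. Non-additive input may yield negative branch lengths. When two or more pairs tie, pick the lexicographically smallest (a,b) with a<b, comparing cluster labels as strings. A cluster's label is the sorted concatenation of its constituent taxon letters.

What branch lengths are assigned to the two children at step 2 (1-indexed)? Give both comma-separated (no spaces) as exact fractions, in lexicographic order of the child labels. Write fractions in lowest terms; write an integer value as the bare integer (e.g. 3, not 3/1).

29/8,59/8

1. join W+Z (d=10, Q=-262) ⇒ WZ; edges |W|=-3, |Z|=13
  updated: d(D,WZ)=29/2, d(H,WZ)=43, d(N,WZ)=11, d(Q,WZ)=25, d(S,WZ)=55/2
2. join N+WZ (d=11, Q=-183) ⇒ NWZ; edges |N|=29/8, |WZ|=59/8
  updated: d(D,NWZ)=97/4, d(H,NWZ)=19, d(NWZ,Q)=23, d(NWZ,S)=57/4
3. join NWZ+S (d=57/4, Q=-113) ⇒ NSWZ; edges |NWZ|=8, |S|=25/4
  updated: d(D,NSWZ)=25/2, d(H,NSWZ)=59/8, d(NSWZ,Q)=179/8
4. join D+Q (d=11, Q=-391/8) ⇒ DQ; edges |D|=97/32, |Q|=255/32
  updated: d(DQ,H)=3/2, d(DQ,NSWZ)=191/16
5. join DQ+H (d=3/2, Q=-333/16) ⇒ DHQ; edges |DQ|=97/32, |H|=-49/32
  updated: d(DHQ,NSWZ)=285/32
6. join DHQ+NSWZ (d=285/32) ⇒ DHNQSWZ; edges |DHQ|=285/64, |NSWZ|=285/64
final tree: (((D:97/32,Q:255/32):97/32,H:-49/32):285/64,((N:29/8,(W:-3,Z:13):59/8):8,S:25/4):285/64)
total length: 1813/32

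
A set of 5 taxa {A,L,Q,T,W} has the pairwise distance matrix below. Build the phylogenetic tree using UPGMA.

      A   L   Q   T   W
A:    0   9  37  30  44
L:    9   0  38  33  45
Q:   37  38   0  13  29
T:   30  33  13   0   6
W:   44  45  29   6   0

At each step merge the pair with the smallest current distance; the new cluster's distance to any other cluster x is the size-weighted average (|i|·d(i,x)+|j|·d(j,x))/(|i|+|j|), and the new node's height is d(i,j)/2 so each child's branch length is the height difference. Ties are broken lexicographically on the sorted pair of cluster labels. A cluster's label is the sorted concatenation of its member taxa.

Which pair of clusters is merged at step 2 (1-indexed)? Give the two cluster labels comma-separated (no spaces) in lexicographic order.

A,L

step 1: merge (T,W) at d=6; branch lengths T→3, W→3; new cluster TW
  updated: d(A,TW)=37, d(L,TW)=39, d(Q,TW)=21
step 2: merge (A,L) at d=9; branch lengths A→9/2, L→9/2; new cluster AL
  updated: d(AL,Q)=75/2, d(AL,TW)=38
step 3: merge (Q,TW) at d=21; branch lengths Q→21/2, TW→15/2; new cluster QTW
  updated: d(AL,QTW)=227/6
step 4: merge (AL,QTW) at d=227/6; branch lengths AL→173/12, QTW→101/12; new cluster ALQTW
final tree: ((A:9/2,L:9/2):173/12,(Q:21/2,(T:3,W:3):15/2):101/12)
total length: 335/6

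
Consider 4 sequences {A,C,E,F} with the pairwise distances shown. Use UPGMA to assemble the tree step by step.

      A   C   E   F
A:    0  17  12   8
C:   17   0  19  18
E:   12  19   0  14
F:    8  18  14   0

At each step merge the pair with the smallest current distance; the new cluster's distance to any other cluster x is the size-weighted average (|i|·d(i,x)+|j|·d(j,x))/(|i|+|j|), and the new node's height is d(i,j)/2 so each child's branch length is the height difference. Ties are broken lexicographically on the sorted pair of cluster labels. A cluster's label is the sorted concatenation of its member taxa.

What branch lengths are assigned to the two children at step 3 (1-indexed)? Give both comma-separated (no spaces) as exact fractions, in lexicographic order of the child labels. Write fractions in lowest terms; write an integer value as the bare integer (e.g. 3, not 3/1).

step 1: merge (A,F) at d=8; branch lengths A→4, F→4; new cluster AF
  updated: d(AF,C)=35/2, d(AF,E)=13
step 2: merge (AF,E) at d=13; branch lengths AF→5/2, E→13/2; new cluster AEF
  updated: d(AEF,C)=18
step 3: merge (AEF,C) at d=18; branch lengths AEF→5/2, C→9; new cluster ACEF
final tree: (((A:4,F:4):5/2,E:13/2):5/2,C:9)
total length: 57/2

5/2,9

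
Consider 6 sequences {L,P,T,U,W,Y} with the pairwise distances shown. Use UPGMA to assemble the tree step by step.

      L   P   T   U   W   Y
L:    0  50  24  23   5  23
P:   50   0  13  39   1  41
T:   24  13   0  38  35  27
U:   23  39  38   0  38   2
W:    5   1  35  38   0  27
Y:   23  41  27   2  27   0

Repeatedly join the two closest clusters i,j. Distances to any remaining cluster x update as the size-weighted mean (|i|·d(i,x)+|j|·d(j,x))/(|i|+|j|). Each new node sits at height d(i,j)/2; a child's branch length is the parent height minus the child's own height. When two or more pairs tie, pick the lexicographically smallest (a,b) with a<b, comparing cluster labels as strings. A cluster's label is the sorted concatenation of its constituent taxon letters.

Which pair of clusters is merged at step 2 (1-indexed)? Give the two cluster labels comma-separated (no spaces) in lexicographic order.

step 1: merge (P,W) at d=1; branch lengths P→1/2, W→1/2; new cluster PW
  updated: d(L,PW)=55/2, d(PW,T)=24, d(PW,U)=77/2, d(PW,Y)=34
step 2: merge (U,Y) at d=2; branch lengths U→1, Y→1; new cluster UY
  updated: d(L,UY)=23, d(PW,UY)=145/4, d(T,UY)=65/2
step 3: merge (L,UY) at d=23; branch lengths L→23/2, UY→21/2; new cluster LUY
  updated: d(LUY,PW)=100/3, d(LUY,T)=89/3
step 4: merge (PW,T) at d=24; branch lengths PW→23/2, T→12; new cluster PTW
  updated: d(LUY,PTW)=289/9
step 5: merge (LUY,PTW) at d=289/9; branch lengths LUY→41/9, PTW→73/18; new cluster LPTUWY
final tree: ((L:23/2,(U:1,Y:1):21/2):41/9,((P:1/2,W:1/2):23/2,T:12):73/18)
total length: 514/9

U,Y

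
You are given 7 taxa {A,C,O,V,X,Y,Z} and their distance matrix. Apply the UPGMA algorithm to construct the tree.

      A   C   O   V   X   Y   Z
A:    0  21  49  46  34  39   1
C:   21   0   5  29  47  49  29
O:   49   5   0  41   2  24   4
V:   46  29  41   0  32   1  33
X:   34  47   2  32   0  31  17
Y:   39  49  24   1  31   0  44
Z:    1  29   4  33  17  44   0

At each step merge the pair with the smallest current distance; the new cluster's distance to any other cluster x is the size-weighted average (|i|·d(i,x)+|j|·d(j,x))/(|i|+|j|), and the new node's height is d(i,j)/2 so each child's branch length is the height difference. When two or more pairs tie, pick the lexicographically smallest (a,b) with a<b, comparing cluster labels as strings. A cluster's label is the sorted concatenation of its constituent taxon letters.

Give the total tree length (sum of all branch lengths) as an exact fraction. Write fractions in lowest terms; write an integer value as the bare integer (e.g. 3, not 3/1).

step 1: merge (A,Z) at d=1; branch lengths A→1/2, Z→1/2; new cluster AZ
  updated: d(AZ,C)=25, d(AZ,O)=53/2, d(AZ,V)=79/2, d(AZ,X)=51/2, d(AZ,Y)=83/2
step 2: merge (V,Y) at d=1; branch lengths V→1/2, Y→1/2; new cluster VY
  updated: d(AZ,VY)=81/2, d(C,VY)=39, d(O,VY)=65/2, d(VY,X)=63/2
step 3: merge (O,X) at d=2; branch lengths O→1, X→1; new cluster OX
  updated: d(AZ,OX)=26, d(C,OX)=26, d(OX,VY)=32
step 4: merge (AZ,C) at d=25; branch lengths AZ→12, C→25/2; new cluster ACZ
  updated: d(ACZ,OX)=26, d(ACZ,VY)=40
step 5: merge (ACZ,OX) at d=26; branch lengths ACZ→1/2, OX→12; new cluster ACOXZ
  updated: d(ACOXZ,VY)=184/5
step 6: merge (ACOXZ,VY) at d=184/5; branch lengths ACOXZ→27/5, VY→179/10; new cluster ACOVXYZ
final tree: ((((A:1/2,Z:1/2):12,C:25/2):1/2,(O:1,X:1):12):27/5,(V:1/2,Y:1/2):179/10)
total length: 643/10

643/10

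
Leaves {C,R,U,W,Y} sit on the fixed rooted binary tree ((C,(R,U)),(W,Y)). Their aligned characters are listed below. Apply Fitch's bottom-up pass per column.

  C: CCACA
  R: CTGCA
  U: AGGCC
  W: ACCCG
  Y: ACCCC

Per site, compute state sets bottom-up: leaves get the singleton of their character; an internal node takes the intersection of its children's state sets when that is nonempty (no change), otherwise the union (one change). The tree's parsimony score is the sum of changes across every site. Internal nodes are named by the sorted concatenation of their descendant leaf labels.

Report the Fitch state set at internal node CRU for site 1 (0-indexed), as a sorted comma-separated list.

RU@0: {C} ∪ {A} = {A,C} (union, +1)
CRU@0: {C} ∩ {A,C} = {C} (intersection, +0)
WY@0: {A} ∩ {A} = {A} (intersection, +0)
CRUWY@0: {C} ∪ {A} = {A,C} (union, +1)
RU@1: {T} ∪ {G} = {G,T} (union, +1)
CRU@1: {C} ∪ {G,T} = {C,G,T} (union, +1)
WY@1: {C} ∩ {C} = {C} (intersection, +0)
CRUWY@1: {C,G,T} ∩ {C} = {C} (intersection, +0)
RU@2: {G} ∩ {G} = {G} (intersection, +0)
CRU@2: {A} ∪ {G} = {A,G} (union, +1)
WY@2: {C} ∩ {C} = {C} (intersection, +0)
CRUWY@2: {A,G} ∪ {C} = {A,C,G} (union, +1)
RU@3: {C} ∩ {C} = {C} (intersection, +0)
CRU@3: {C} ∩ {C} = {C} (intersection, +0)
WY@3: {C} ∩ {C} = {C} (intersection, +0)
CRUWY@3: {C} ∩ {C} = {C} (intersection, +0)
RU@4: {A} ∪ {C} = {A,C} (union, +1)
CRU@4: {A} ∩ {A,C} = {A} (intersection, +0)
WY@4: {G} ∪ {C} = {C,G} (union, +1)
CRUWY@4: {A} ∪ {C,G} = {A,C,G} (union, +1)
per-site changes: [2, 2, 2, 0, 3]; total = 9

C,G,T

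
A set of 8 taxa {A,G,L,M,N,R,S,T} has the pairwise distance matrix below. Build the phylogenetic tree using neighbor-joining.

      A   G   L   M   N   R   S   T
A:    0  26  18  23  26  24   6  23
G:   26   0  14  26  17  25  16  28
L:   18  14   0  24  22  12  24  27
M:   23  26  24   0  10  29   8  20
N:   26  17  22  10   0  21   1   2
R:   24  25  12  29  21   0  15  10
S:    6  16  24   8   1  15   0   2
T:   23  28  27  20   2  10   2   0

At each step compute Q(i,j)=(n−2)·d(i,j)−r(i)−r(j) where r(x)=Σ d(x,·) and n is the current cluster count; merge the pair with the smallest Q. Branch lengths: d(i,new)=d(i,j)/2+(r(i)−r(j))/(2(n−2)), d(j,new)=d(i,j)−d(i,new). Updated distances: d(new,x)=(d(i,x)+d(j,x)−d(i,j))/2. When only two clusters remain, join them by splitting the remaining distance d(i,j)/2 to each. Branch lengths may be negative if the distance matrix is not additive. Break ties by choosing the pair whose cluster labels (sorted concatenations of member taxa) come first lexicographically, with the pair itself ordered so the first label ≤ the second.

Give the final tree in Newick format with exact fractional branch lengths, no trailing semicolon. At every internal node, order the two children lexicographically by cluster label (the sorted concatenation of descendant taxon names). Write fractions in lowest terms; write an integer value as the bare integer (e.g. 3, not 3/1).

((((A:39/4,((G:95/12,L:73/12):15/4,R:31/4):4):59/16,M:157/16):15/16,(N:3/16,T:29/16):65/16):-57/32,S:-57/32)

step 1: merge (G,L) at d=14, Q=-209; branch lengths G→95/12, L→73/12; new cluster GL
  updated: d(A,GL)=15, d(GL,M)=18, d(GL,N)=25/2, d(GL,R)=23/2, d(GL,S)=13, d(GL,T)=41/2
step 2: merge (GL,R) at d=23/2, Q=-287/2; branch lengths GL→15/4, R→31/4; new cluster GLR
  updated: d(A,GLR)=55/4, d(GLR,M)=71/4, d(GLR,N)=11, d(GLR,S)=33/4, d(GLR,T)=19/2
step 3: merge (N,T) at d=2, Q=-197/2; branch lengths N→3/16, T→29/16; new cluster NT
  updated: d(A,NT)=47/2, d(GLR,NT)=37/4, d(M,NT)=14, d(NT,S)=1/2
step 4: merge (A,GLR) at d=55/4, Q=-74; branch lengths A→39/4, GLR→4; new cluster AGLR
  updated: d(AGLR,M)=27/2, d(AGLR,NT)=19/2, d(AGLR,S)=1/4
step 5: merge (AGLR,M) at d=27/2, Q=-127/4; branch lengths AGLR→59/16, M→157/16; new cluster AGLMR
  updated: d(AGLMR,NT)=5, d(AGLMR,S)=-21/8
step 6: merge (AGLMR,NT) at d=5, Q=-23/8; branch lengths AGLMR→15/16, NT→65/16; new cluster AGLMNRT
  updated: d(AGLMNRT,S)=-57/16
step 7: merge (AGLMNRT,S) at d=-57/16; branch lengths AGLMNRT→-57/32, S→-57/32; new cluster AGLMNRST
final tree: ((((A:39/4,((G:95/12,L:73/12):15/4,R:31/4):4):59/16,M:157/16):15/16,(N:3/16,T:29/16):65/16):-57/32,S:-57/32)
total length: 899/16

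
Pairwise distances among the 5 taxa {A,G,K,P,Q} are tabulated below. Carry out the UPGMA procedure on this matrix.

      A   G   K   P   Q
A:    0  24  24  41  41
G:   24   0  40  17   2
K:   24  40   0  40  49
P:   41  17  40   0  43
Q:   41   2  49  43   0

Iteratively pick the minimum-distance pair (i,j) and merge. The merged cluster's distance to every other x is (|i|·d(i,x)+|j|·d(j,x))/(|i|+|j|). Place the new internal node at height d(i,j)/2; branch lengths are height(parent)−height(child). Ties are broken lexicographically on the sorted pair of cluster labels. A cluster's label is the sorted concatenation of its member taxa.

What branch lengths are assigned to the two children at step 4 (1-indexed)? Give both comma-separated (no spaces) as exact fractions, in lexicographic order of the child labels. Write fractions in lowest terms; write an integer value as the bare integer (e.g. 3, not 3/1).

1. join G+Q (d=2) ⇒ GQ; edges |G|=1, |Q|=1
  updated: d(A,GQ)=65/2, d(GQ,K)=89/2, d(GQ,P)=30
2. join A+K (d=24) ⇒ AK; edges |A|=12, |K|=12
  updated: d(AK,GQ)=77/2, d(AK,P)=81/2
3. join GQ+P (d=30) ⇒ GPQ; edges |GQ|=14, |P|=15
  updated: d(AK,GPQ)=235/6
4. join AK+GPQ (d=235/6) ⇒ AGKPQ; edges |AK|=91/12, |GPQ|=55/12
final tree: ((A:12,K:12):91/12,((G:1,Q:1):14,P:15):55/12)
total length: 403/6

91/12,55/12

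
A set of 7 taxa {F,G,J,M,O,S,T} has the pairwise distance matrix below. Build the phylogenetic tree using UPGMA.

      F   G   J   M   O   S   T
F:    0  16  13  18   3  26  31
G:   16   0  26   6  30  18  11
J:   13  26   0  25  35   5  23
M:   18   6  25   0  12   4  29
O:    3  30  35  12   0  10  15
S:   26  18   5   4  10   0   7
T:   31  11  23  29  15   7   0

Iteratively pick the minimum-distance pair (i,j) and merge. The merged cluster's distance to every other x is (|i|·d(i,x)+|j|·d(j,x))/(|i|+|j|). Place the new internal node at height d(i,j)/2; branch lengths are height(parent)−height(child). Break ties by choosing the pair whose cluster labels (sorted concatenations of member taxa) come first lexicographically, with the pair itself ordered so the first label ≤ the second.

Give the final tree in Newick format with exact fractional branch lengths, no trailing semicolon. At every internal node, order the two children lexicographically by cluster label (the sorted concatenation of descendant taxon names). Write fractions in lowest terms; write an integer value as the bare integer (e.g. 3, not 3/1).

(((F:3/2,O:3/2):67/8,((G:11/2,T:11/2):2,(M:2,S:2):11/2):19/8):17/24,J:127/12)

1. join F+O (d=3) ⇒ FO; edges |F|=3/2, |O|=3/2
  updated: d(FO,G)=23, d(FO,J)=24, d(FO,M)=15, d(FO,S)=18, d(FO,T)=23
2. join M+S (d=4) ⇒ MS; edges |M|=2, |S|=2
  updated: d(FO,MS)=33/2, d(G,MS)=12, d(J,MS)=15, d(MS,T)=18
3. join G+T (d=11) ⇒ GT; edges |G|=11/2, |T|=11/2
  updated: d(FO,GT)=23, d(GT,J)=49/2, d(GT,MS)=15
4. join GT+MS (d=15) ⇒ GMST; edges |GT|=2, |MS|=11/2
  updated: d(FO,GMST)=79/4, d(GMST,J)=79/4
5. join FO+GMST (d=79/4) ⇒ FGMOST; edges |FO|=67/8, |GMST|=19/8
  updated: d(FGMOST,J)=127/6
6. join FGMOST+J (d=127/6) ⇒ FGJMOST; edges |FGMOST|=17/24, |J|=127/12
final tree: (((F:3/2,O:3/2):67/8,((G:11/2,T:11/2):2,(M:2,S:2):11/2):19/8):17/24,J:127/12)
total length: 1141/24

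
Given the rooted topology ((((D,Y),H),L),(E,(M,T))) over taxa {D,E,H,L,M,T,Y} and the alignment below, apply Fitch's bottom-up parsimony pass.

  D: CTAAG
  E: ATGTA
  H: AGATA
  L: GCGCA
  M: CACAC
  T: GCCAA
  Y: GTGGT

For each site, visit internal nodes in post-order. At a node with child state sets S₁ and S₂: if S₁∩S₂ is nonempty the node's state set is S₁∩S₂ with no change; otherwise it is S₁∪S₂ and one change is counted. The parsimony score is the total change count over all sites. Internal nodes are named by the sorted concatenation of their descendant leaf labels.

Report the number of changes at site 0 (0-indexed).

DY@0: {C} ∪ {G} = {C,G} (union, +1)
DHY@0: {C,G} ∪ {A} = {A,C,G} (union, +1)
DHLY@0: {A,C,G} ∩ {G} = {G} (intersection, +0)
MT@0: {C} ∪ {G} = {C,G} (union, +1)
EMT@0: {A} ∪ {C,G} = {A,C,G} (union, +1)
DEHLMTY@0: {G} ∩ {A,C,G} = {G} (intersection, +0)
DY@1: {T} ∩ {T} = {T} (intersection, +0)
DHY@1: {T} ∪ {G} = {G,T} (union, +1)
DHLY@1: {G,T} ∪ {C} = {C,G,T} (union, +1)
MT@1: {A} ∪ {C} = {A,C} (union, +1)
EMT@1: {T} ∪ {A,C} = {A,C,T} (union, +1)
DEHLMTY@1: {C,G,T} ∩ {A,C,T} = {C,T} (intersection, +0)
DY@2: {A} ∪ {G} = {A,G} (union, +1)
DHY@2: {A,G} ∩ {A} = {A} (intersection, +0)
DHLY@2: {A} ∪ {G} = {A,G} (union, +1)
MT@2: {C} ∩ {C} = {C} (intersection, +0)
EMT@2: {G} ∪ {C} = {C,G} (union, +1)
DEHLMTY@2: {A,G} ∩ {C,G} = {G} (intersection, +0)
DY@3: {A} ∪ {G} = {A,G} (union, +1)
DHY@3: {A,G} ∪ {T} = {A,G,T} (union, +1)
DHLY@3: {A,G,T} ∪ {C} = {A,C,G,T} (union, +1)
MT@3: {A} ∩ {A} = {A} (intersection, +0)
EMT@3: {T} ∪ {A} = {A,T} (union, +1)
DEHLMTY@3: {A,C,G,T} ∩ {A,T} = {A,T} (intersection, +0)
DY@4: {G} ∪ {T} = {G,T} (union, +1)
DHY@4: {G,T} ∪ {A} = {A,G,T} (union, +1)
DHLY@4: {A,G,T} ∩ {A} = {A} (intersection, +0)
MT@4: {C} ∪ {A} = {A,C} (union, +1)
EMT@4: {A} ∩ {A,C} = {A} (intersection, +0)
DEHLMTY@4: {A} ∩ {A} = {A} (intersection, +0)
per-site changes: [4, 4, 3, 4, 3]; total = 18

4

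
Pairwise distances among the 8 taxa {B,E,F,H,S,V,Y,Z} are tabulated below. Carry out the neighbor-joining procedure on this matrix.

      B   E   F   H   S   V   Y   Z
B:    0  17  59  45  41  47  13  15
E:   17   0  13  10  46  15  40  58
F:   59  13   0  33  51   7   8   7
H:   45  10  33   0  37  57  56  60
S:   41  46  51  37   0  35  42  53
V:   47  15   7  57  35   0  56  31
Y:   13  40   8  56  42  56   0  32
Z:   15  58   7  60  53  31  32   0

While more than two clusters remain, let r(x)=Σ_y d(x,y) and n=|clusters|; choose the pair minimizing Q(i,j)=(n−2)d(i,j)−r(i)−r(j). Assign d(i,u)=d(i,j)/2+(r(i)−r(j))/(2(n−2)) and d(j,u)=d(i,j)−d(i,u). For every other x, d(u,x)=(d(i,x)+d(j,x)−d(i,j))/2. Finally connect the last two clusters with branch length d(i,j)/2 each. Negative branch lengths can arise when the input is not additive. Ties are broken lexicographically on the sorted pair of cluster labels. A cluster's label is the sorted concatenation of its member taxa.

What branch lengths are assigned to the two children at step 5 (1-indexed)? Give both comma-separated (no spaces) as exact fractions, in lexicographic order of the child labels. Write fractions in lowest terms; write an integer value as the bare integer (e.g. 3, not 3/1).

77/8,49/8

iteration 1: select E,H (d=10, Q=-437); attach at lengths (-13/4, 53/4); label the merged cluster EH
  updated: d(B,EH)=26, d(EH,F)=18, d(EH,S)=73/2, d(EH,V)=31, d(EH,Y)=43, d(EH,Z)=54
iteration 2: select B,Y (d=13, Q=-330); attach at lengths (36/5, 29/5); label the merged cluster BY
  updated: d(BY,EH)=28, d(BY,F)=27, d(BY,S)=35, d(BY,V)=45, d(BY,Z)=17
iteration 3: select BY,Z (d=17, Q=-246); attach at lengths (29/4, 39/4); label the merged cluster BYZ
  updated: d(BYZ,EH)=65/2, d(BYZ,F)=17/2, d(BYZ,S)=71/2, d(BYZ,V)=59/2
iteration 4: select EH,S (d=73/2, Q=-333/2); attach at lengths (139/12, 299/12); label the merged cluster EHS
  updated: d(BYZ,EHS)=63/4, d(EHS,F)=65/4, d(EHS,V)=59/4
iteration 5: select BYZ,EHS (d=63/4, Q=-69); attach at lengths (77/8, 49/8); label the merged cluster BEHSYZ
  updated: d(BEHSYZ,F)=9/2, d(BEHSYZ,V)=57/4
iteration 6: select BEHSYZ,F (d=9/2, Q=-103/4); attach at lengths (47/8, -11/8); label the merged cluster BEFHSYZ
  updated: d(BEFHSYZ,V)=67/8
iteration 7: select BEFHSYZ,V (d=67/8); attach at lengths (67/16, 67/16); label the merged cluster BEFHSVYZ
final tree: (((((B:36/5,Y:29/5):29/4,Z:39/4):77/8,((E:-13/4,H:53/4):139/12,S:299/12):49/8):47/8,F:-11/8):67/16,V:67/16)
total length: 841/8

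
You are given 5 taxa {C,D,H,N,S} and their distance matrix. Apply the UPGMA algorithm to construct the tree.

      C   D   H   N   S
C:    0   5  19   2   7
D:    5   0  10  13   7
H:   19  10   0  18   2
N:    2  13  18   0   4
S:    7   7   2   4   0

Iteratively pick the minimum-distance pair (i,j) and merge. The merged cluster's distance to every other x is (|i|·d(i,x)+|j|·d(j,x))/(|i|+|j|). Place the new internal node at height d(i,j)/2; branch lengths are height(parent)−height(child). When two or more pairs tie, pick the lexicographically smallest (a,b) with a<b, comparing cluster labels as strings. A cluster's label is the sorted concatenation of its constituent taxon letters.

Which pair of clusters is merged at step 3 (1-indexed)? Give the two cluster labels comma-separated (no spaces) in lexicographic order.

D,HS

step 1: merge (C,N) at d=2; branch lengths C→1, N→1; new cluster CN
  updated: d(CN,D)=9, d(CN,H)=37/2, d(CN,S)=11/2
step 2: merge (H,S) at d=2; branch lengths H→1, S→1; new cluster HS
  updated: d(CN,HS)=12, d(D,HS)=17/2
step 3: merge (D,HS) at d=17/2; branch lengths D→17/4, HS→13/4; new cluster DHS
  updated: d(CN,DHS)=11
step 4: merge (CN,DHS) at d=11; branch lengths CN→9/2, DHS→5/4; new cluster CDHNS
final tree: ((C:1,N:1):9/2,(D:17/4,(H:1,S:1):13/4):5/4)
total length: 69/4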